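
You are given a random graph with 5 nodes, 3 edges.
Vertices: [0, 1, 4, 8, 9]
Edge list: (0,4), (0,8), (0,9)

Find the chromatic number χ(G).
Clique number ω(G) = 2 (lower bound: χ ≥ ω).
The graph is bipartite (no odd cycle), so 2 colors suffice: χ(G) = 2.
A valid 2-coloring: color 1: [0, 1]; color 2: [4, 8, 9].

χ(G) = 2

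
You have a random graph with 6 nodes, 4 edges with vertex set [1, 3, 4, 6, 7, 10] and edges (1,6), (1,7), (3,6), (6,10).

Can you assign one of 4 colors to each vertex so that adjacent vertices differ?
Yes, G is 4-colorable

A valid 4-coloring: color 1: [4, 6, 7]; color 2: [1, 3, 10].
(χ(G) = 2 ≤ 4.)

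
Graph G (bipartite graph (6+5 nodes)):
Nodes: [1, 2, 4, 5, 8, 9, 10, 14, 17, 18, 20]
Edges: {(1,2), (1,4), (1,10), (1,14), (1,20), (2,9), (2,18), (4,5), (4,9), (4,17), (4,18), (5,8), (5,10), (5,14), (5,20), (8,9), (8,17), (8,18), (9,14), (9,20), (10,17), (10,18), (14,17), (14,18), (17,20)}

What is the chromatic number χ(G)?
χ(G) = 2

Clique number ω(G) = 2 (lower bound: χ ≥ ω).
The graph is bipartite (no odd cycle), so 2 colors suffice: χ(G) = 2.
A valid 2-coloring: color 1: [2, 4, 8, 10, 14, 20]; color 2: [1, 5, 9, 17, 18].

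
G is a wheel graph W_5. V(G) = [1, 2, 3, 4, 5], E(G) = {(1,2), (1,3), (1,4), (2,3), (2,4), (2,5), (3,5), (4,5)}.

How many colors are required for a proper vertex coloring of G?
Clique number ω(G) = 3 (lower bound: χ ≥ ω).
The clique on [1, 2, 3] has size 3, forcing χ ≥ 3, and the coloring below uses 3 colors, so χ(G) = 3.
A valid 3-coloring: color 1: [2]; color 2: [3, 4]; color 3: [1, 5].

χ(G) = 3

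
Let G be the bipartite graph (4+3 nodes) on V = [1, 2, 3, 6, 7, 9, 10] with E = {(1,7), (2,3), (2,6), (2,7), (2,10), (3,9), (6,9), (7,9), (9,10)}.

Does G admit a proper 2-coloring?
A valid 2-coloring: color 1: [1, 2, 9]; color 2: [3, 6, 7, 10].
(χ(G) = 2 ≤ 2.)

Yes, G is 2-colorable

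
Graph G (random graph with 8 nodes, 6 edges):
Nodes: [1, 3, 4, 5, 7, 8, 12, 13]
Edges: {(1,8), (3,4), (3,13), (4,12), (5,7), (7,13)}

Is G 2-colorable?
Yes, G is 2-colorable

A valid 2-coloring: color 1: [1, 4, 5, 13]; color 2: [3, 7, 8, 12].
(χ(G) = 2 ≤ 2.)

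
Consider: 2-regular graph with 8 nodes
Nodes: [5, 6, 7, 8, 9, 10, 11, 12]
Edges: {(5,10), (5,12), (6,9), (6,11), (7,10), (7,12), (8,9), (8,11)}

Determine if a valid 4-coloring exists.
A valid 4-coloring: color 1: [6, 8, 10, 12]; color 2: [5, 7, 9, 11].
(χ(G) = 2 ≤ 4.)

Yes, G is 4-colorable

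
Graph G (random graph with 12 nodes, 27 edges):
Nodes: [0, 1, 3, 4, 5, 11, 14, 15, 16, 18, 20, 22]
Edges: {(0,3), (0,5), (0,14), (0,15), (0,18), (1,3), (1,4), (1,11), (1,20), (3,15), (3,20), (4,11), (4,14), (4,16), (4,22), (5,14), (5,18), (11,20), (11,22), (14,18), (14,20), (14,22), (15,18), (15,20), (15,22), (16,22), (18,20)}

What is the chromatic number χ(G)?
χ(G) = 4

Clique number ω(G) = 4 (lower bound: χ ≥ ω).
The clique on [0, 5, 14, 18] has size 4, forcing χ ≥ 4, and the coloring below uses 4 colors, so χ(G) = 4.
A valid 4-coloring: color 1: [1, 14, 15, 16]; color 2: [0, 4, 20]; color 3: [3, 11, 18]; color 4: [5, 22].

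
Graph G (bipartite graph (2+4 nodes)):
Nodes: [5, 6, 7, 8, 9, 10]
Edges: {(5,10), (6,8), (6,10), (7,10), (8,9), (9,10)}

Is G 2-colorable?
A valid 2-coloring: color 1: [8, 10]; color 2: [5, 6, 7, 9].
(χ(G) = 2 ≤ 2.)

Yes, G is 2-colorable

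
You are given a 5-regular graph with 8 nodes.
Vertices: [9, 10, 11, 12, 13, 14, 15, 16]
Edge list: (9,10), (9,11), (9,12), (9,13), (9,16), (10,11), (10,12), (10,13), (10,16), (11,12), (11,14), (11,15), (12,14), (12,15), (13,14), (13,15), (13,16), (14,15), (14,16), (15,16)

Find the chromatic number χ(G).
χ(G) = 4

Clique number ω(G) = 4 (lower bound: χ ≥ ω).
The clique on [9, 10, 13, 16] has size 4, forcing χ ≥ 4, and the coloring below uses 4 colors, so χ(G) = 4.
A valid 4-coloring: color 1: [10, 14]; color 2: [12, 16]; color 3: [11, 13]; color 4: [9, 15].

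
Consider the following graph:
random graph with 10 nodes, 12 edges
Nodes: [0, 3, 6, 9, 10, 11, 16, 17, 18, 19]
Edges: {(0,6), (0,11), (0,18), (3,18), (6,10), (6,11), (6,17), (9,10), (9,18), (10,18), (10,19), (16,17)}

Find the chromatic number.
χ(G) = 3

Clique number ω(G) = 3 (lower bound: χ ≥ ω).
The clique on [0, 6, 11] has size 3, forcing χ ≥ 3, and the coloring below uses 3 colors, so χ(G) = 3.
A valid 3-coloring: color 1: [6, 16, 18, 19]; color 2: [0, 3, 10, 17]; color 3: [9, 11].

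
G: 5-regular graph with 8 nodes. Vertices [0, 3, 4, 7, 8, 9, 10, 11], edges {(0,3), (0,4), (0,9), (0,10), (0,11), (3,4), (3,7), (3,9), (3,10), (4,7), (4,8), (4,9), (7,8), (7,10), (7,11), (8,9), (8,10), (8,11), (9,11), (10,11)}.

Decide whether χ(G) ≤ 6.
A valid 6-coloring: color 1: [3, 11]; color 2: [4, 10]; color 3: [7, 9]; color 4: [0, 8].
(χ(G) = 4 ≤ 6.)

Yes, G is 6-colorable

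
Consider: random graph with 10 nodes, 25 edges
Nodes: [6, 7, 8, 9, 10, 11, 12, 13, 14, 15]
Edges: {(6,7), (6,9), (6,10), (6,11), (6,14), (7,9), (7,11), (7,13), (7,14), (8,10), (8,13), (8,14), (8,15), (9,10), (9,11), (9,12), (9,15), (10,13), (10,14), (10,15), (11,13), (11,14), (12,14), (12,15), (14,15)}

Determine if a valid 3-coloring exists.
No, G is not 3-colorable

The clique on vertices [6, 7, 9, 11] has size 4 > 3, so it alone needs 4 colors.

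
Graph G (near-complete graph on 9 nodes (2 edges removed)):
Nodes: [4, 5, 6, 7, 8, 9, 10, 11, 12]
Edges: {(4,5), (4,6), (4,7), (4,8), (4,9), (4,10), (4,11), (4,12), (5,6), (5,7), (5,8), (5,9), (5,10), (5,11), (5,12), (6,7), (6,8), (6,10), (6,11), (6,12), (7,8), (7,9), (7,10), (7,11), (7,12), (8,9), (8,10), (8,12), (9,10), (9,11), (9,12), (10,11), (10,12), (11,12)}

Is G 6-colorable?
No, G is not 6-colorable

The clique on vertices [4, 5, 7, 8, 9, 10, 12] has size 7 > 6, so it alone needs 7 colors.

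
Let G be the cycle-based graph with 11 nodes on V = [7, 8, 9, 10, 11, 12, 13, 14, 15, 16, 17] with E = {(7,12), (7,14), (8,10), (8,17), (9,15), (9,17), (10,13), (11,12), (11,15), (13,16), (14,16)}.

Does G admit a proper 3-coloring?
A valid 3-coloring: color 1: [7, 10, 15, 16, 17]; color 2: [8, 9, 11, 13, 14]; color 3: [12].
(χ(G) = 3 ≤ 3.)

Yes, G is 3-colorable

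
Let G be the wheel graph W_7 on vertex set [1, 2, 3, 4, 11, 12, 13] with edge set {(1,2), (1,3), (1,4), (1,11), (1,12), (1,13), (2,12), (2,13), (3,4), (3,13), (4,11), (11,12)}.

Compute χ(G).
Clique number ω(G) = 3 (lower bound: χ ≥ ω).
The clique on [1, 4, 11] has size 3, forcing χ ≥ 3, and the coloring below uses 3 colors, so χ(G) = 3.
A valid 3-coloring: color 1: [1]; color 2: [4, 12, 13]; color 3: [2, 3, 11].

χ(G) = 3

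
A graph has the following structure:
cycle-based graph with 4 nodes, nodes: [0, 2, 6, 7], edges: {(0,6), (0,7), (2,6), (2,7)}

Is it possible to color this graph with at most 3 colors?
Yes, G is 3-colorable

A valid 3-coloring: color 1: [6, 7]; color 2: [0, 2].
(χ(G) = 2 ≤ 3.)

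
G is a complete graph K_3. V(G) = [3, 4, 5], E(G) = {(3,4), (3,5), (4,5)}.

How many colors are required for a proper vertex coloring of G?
χ(G) = 3

Clique number ω(G) = 3 (lower bound: χ ≥ ω).
The clique on [3, 4, 5] has size 3, forcing χ ≥ 3, and the coloring below uses 3 colors, so χ(G) = 3.
A valid 3-coloring: color 1: [5]; color 2: [4]; color 3: [3].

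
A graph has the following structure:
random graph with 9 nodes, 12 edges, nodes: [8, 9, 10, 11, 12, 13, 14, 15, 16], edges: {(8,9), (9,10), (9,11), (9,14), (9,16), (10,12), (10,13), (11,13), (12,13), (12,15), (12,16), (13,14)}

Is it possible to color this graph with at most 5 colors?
Yes, G is 5-colorable

A valid 5-coloring: color 1: [9, 12]; color 2: [8, 10, 11, 14, 15, 16]; color 3: [13].
(χ(G) = 3 ≤ 5.)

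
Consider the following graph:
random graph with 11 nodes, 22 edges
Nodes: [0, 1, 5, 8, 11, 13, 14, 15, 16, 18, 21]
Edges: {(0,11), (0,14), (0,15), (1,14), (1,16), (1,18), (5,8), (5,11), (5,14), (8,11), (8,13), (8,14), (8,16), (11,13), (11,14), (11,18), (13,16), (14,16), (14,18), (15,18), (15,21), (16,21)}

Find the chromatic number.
χ(G) = 4

Clique number ω(G) = 4 (lower bound: χ ≥ ω).
The clique on [5, 8, 11, 14] has size 4, forcing χ ≥ 4, and the coloring below uses 4 colors, so χ(G) = 4.
A valid 4-coloring: color 1: [13, 14, 15]; color 2: [11, 16]; color 3: [0, 8, 18, 21]; color 4: [1, 5].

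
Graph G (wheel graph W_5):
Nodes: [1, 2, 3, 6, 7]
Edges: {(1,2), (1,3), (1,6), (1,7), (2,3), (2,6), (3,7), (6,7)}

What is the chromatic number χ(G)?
χ(G) = 3

Clique number ω(G) = 3 (lower bound: χ ≥ ω).
The clique on [1, 2, 3] has size 3, forcing χ ≥ 3, and the coloring below uses 3 colors, so χ(G) = 3.
A valid 3-coloring: color 1: [1]; color 2: [2, 7]; color 3: [3, 6].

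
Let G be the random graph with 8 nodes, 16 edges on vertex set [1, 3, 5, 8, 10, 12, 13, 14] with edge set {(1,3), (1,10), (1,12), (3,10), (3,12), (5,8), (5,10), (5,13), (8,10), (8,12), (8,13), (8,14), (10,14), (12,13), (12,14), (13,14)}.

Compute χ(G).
Clique number ω(G) = 4 (lower bound: χ ≥ ω).
The clique on [8, 12, 13, 14] has size 4, forcing χ ≥ 4, and the coloring below uses 4 colors, so χ(G) = 4.
A valid 4-coloring: color 1: [10, 12]; color 2: [3, 8]; color 3: [1, 5, 14]; color 4: [13].

χ(G) = 4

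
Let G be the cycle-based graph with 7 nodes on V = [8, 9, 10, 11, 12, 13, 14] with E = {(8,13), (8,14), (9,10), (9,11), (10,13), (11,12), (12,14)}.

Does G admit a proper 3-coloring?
A valid 3-coloring: color 1: [9, 13, 14]; color 2: [8, 10, 12]; color 3: [11].
(χ(G) = 3 ≤ 3.)

Yes, G is 3-colorable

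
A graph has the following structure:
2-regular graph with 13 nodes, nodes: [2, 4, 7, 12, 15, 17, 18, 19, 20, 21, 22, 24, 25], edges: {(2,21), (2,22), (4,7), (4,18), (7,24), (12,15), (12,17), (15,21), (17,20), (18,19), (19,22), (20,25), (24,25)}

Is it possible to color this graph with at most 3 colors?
Yes, G is 3-colorable

A valid 3-coloring: color 1: [4, 12, 20, 21, 22, 24]; color 2: [2, 7, 15, 17, 19, 25]; color 3: [18].
(χ(G) = 3 ≤ 3.)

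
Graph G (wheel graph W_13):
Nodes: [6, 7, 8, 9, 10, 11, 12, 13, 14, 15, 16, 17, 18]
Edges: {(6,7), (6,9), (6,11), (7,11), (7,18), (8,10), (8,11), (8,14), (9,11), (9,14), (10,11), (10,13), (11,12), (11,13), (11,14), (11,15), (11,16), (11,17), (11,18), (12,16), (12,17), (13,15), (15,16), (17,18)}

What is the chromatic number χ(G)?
Clique number ω(G) = 3 (lower bound: χ ≥ ω).
The clique on [6, 9, 11] has size 3, forcing χ ≥ 3, and the coloring below uses 3 colors, so χ(G) = 3.
A valid 3-coloring: color 1: [11]; color 2: [6, 10, 12, 14, 15, 18]; color 3: [7, 8, 9, 13, 16, 17].

χ(G) = 3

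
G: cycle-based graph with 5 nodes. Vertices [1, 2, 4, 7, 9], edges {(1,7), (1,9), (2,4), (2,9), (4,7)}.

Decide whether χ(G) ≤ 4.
A valid 4-coloring: color 1: [2, 7]; color 2: [4, 9]; color 3: [1].
(χ(G) = 3 ≤ 4.)

Yes, G is 4-colorable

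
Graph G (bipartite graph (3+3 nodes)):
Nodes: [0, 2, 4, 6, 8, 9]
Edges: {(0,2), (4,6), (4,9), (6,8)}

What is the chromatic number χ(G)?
Clique number ω(G) = 2 (lower bound: χ ≥ ω).
The graph is bipartite (no odd cycle), so 2 colors suffice: χ(G) = 2.
A valid 2-coloring: color 1: [0, 4, 8]; color 2: [2, 6, 9].

χ(G) = 2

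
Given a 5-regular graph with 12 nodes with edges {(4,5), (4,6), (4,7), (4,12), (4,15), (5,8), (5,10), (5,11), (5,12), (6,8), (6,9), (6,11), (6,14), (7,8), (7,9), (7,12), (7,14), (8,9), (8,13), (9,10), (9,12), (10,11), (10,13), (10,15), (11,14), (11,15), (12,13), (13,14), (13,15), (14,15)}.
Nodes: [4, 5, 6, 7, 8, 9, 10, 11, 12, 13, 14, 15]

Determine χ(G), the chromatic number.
χ(G) = 3

Clique number ω(G) = 3 (lower bound: χ ≥ ω).
The clique on [4, 5, 12] has size 3, forcing χ ≥ 3, and the coloring below uses 3 colors, so χ(G) = 3.
A valid 3-coloring: color 1: [5, 6, 7, 15]; color 2: [4, 9, 11, 13]; color 3: [8, 10, 12, 14].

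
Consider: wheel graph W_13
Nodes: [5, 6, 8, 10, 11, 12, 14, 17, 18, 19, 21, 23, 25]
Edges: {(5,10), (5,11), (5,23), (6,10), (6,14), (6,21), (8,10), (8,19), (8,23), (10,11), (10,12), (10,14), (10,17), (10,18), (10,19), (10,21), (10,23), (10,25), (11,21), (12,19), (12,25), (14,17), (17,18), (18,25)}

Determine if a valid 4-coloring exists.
A valid 4-coloring: color 1: [10]; color 2: [6, 11, 17, 19, 23, 25]; color 3: [5, 8, 12, 14, 18, 21].
(χ(G) = 3 ≤ 4.)

Yes, G is 4-colorable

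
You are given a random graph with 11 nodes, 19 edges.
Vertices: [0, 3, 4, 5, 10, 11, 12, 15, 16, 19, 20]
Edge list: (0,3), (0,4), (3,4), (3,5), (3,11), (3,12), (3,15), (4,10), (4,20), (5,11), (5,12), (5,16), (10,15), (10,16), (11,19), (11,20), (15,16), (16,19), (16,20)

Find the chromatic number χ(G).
χ(G) = 3

Clique number ω(G) = 3 (lower bound: χ ≥ ω).
The clique on [0, 3, 4] has size 3, forcing χ ≥ 3, and the coloring below uses 3 colors, so χ(G) = 3.
A valid 3-coloring: color 1: [3, 16]; color 2: [4, 11, 12, 15]; color 3: [0, 5, 10, 19, 20].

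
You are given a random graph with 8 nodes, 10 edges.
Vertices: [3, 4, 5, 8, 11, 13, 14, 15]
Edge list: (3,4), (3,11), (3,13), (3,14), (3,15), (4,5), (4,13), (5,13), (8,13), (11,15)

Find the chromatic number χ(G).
χ(G) = 3

Clique number ω(G) = 3 (lower bound: χ ≥ ω).
The clique on [3, 11, 15] has size 3, forcing χ ≥ 3, and the coloring below uses 3 colors, so χ(G) = 3.
A valid 3-coloring: color 1: [3, 5, 8]; color 2: [13, 14, 15]; color 3: [4, 11].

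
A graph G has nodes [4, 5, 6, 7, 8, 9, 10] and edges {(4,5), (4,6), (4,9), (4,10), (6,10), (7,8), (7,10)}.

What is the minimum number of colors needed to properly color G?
χ(G) = 3

Clique number ω(G) = 3 (lower bound: χ ≥ ω).
The clique on [4, 6, 10] has size 3, forcing χ ≥ 3, and the coloring below uses 3 colors, so χ(G) = 3.
A valid 3-coloring: color 1: [4, 7]; color 2: [5, 8, 9, 10]; color 3: [6].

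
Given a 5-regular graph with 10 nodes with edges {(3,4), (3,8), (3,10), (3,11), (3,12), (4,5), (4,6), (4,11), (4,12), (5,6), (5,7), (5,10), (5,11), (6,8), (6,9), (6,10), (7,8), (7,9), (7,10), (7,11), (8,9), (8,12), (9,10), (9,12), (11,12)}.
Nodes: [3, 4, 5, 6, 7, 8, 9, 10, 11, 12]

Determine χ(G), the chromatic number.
Clique number ω(G) = 4 (lower bound: χ ≥ ω).
The clique on [3, 4, 11, 12] has size 4, forcing χ ≥ 4, and the coloring below uses 4 colors, so χ(G) = 4.
A valid 4-coloring: color 1: [4, 7]; color 2: [8, 10, 11]; color 3: [3, 5, 9]; color 4: [6, 12].

χ(G) = 4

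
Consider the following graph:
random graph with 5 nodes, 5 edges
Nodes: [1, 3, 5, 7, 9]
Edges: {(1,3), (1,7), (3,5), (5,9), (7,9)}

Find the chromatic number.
Clique number ω(G) = 2 (lower bound: χ ≥ ω).
Odd cycle [5, 3, 1, 7, 9] needs 3 colors (χ ≥ 3).
The coloring below uses 3 colors, so χ(G) = 3.
A valid 3-coloring: color 1: [5, 7]; color 2: [1, 9]; color 3: [3].

χ(G) = 3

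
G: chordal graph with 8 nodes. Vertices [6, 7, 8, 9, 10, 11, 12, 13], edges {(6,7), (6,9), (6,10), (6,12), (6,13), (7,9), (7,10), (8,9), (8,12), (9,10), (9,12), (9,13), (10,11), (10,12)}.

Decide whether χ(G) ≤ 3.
No, G is not 3-colorable

The clique on vertices [6, 9, 10, 12] has size 4 > 3, so it alone needs 4 colors.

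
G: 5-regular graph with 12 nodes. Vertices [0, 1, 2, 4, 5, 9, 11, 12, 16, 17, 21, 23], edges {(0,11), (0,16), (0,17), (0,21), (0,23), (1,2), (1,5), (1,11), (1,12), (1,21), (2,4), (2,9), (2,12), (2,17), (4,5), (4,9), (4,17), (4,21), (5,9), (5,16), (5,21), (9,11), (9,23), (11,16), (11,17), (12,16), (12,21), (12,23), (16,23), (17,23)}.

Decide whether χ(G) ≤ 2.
The clique on vertices [0, 11, 16] has size 3 > 2, so it alone needs 3 colors.

No, G is not 2-colorable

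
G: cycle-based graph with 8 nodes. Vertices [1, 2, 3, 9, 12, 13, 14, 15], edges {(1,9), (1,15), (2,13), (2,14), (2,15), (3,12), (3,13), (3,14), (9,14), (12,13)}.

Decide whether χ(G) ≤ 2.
The clique on vertices [3, 12, 13] has size 3 > 2, so it alone needs 3 colors.

No, G is not 2-colorable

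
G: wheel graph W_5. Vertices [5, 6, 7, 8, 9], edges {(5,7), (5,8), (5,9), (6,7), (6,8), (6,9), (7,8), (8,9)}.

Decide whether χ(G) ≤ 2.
No, G is not 2-colorable

The clique on vertices [5, 8, 9] has size 3 > 2, so it alone needs 3 colors.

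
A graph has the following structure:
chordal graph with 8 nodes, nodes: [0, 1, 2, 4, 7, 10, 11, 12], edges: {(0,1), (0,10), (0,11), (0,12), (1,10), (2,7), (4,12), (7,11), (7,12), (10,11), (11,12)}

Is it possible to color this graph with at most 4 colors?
A valid 4-coloring: color 1: [1, 2, 4, 11]; color 2: [10, 12]; color 3: [0, 7].
(χ(G) = 3 ≤ 4.)

Yes, G is 4-colorable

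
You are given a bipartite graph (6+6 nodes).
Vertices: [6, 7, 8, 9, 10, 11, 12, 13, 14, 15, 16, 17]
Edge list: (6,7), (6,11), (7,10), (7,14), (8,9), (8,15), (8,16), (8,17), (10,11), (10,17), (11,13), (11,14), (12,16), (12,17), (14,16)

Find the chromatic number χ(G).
Clique number ω(G) = 2 (lower bound: χ ≥ ω).
The graph is bipartite (no odd cycle), so 2 colors suffice: χ(G) = 2.
A valid 2-coloring: color 1: [7, 9, 11, 15, 16, 17]; color 2: [6, 8, 10, 12, 13, 14].

χ(G) = 2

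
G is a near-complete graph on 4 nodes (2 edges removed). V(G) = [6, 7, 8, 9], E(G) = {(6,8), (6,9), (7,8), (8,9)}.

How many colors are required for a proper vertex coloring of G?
Clique number ω(G) = 3 (lower bound: χ ≥ ω).
The clique on [6, 8, 9] has size 3, forcing χ ≥ 3, and the coloring below uses 3 colors, so χ(G) = 3.
A valid 3-coloring: color 1: [8]; color 2: [6, 7]; color 3: [9].

χ(G) = 3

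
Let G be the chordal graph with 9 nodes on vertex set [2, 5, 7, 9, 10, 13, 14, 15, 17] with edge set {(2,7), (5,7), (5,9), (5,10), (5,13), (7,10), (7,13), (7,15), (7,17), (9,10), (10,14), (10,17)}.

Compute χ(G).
Clique number ω(G) = 3 (lower bound: χ ≥ ω).
The clique on [5, 9, 10] has size 3, forcing χ ≥ 3, and the coloring below uses 3 colors, so χ(G) = 3.
A valid 3-coloring: color 1: [7, 9, 14]; color 2: [2, 10, 13, 15]; color 3: [5, 17].

χ(G) = 3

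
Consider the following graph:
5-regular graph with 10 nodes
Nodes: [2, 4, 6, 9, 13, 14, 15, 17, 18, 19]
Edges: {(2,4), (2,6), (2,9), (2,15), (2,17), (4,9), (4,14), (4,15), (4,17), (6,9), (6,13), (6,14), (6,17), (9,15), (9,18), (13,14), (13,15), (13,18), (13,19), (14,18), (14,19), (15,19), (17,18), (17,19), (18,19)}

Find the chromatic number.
Clique number ω(G) = 4 (lower bound: χ ≥ ω).
The clique on [2, 4, 9, 15] has size 4, forcing χ ≥ 4, and the coloring below uses 4 colors, so χ(G) = 4.
A valid 4-coloring: color 1: [4, 6, 19]; color 2: [15, 18]; color 3: [9, 14, 17]; color 4: [2, 13].

χ(G) = 4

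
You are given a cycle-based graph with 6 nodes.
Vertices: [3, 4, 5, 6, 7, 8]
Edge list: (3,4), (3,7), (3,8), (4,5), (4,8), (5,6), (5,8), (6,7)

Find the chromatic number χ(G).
Clique number ω(G) = 3 (lower bound: χ ≥ ω).
The clique on [3, 4, 8] has size 3, forcing χ ≥ 3, and the coloring below uses 3 colors, so χ(G) = 3.
A valid 3-coloring: color 1: [7, 8]; color 2: [4, 6]; color 3: [3, 5].

χ(G) = 3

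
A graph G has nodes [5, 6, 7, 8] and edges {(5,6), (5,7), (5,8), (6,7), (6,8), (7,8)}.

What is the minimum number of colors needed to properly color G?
χ(G) = 4

Clique number ω(G) = 4 (lower bound: χ ≥ ω).
The clique on [5, 6, 7, 8] has size 4, forcing χ ≥ 4, and the coloring below uses 4 colors, so χ(G) = 4.
A valid 4-coloring: color 1: [5]; color 2: [6]; color 3: [7]; color 4: [8].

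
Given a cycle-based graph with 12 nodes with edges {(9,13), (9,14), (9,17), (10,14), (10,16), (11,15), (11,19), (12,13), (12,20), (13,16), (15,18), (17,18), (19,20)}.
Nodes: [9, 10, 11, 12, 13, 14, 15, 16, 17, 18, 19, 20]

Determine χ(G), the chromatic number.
Clique number ω(G) = 2 (lower bound: χ ≥ ω).
Odd cycle [16, 10, 14, 9, 13] needs 3 colors (χ ≥ 3).
The coloring below uses 3 colors, so χ(G) = 3.
A valid 3-coloring: color 1: [10, 11, 13, 17, 20]; color 2: [9, 12, 15, 16, 19]; color 3: [14, 18].

χ(G) = 3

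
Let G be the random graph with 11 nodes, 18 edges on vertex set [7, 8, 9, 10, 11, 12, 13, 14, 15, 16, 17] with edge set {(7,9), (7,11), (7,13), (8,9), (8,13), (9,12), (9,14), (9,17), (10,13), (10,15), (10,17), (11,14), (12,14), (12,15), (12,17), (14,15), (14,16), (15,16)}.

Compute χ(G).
Clique number ω(G) = 3 (lower bound: χ ≥ ω).
The clique on [9, 12, 17] has size 3, forcing χ ≥ 3, and the coloring below uses 3 colors, so χ(G) = 3.
A valid 3-coloring: color 1: [9, 11, 13, 15]; color 2: [7, 8, 14, 17]; color 3: [10, 12, 16].

χ(G) = 3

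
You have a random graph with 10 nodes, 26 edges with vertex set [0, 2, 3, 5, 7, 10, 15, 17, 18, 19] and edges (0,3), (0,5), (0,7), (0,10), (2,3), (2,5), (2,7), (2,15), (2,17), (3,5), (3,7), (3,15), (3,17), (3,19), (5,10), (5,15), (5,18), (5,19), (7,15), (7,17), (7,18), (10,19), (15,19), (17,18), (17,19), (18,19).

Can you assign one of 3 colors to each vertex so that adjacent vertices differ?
No, G is not 3-colorable

The clique on vertices [2, 3, 7, 17] has size 4 > 3, so it alone needs 4 colors.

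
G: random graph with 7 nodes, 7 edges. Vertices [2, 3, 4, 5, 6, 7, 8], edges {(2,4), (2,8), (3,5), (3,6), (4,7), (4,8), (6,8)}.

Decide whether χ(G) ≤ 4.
Yes, G is 4-colorable

A valid 4-coloring: color 1: [3, 7, 8]; color 2: [4, 5, 6]; color 3: [2].
(χ(G) = 3 ≤ 4.)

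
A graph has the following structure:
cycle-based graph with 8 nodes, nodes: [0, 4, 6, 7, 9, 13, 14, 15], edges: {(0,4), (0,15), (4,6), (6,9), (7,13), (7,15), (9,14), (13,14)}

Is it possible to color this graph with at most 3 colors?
Yes, G is 3-colorable

A valid 3-coloring: color 1: [4, 9, 13, 15]; color 2: [0, 6, 7, 14].
(χ(G) = 2 ≤ 3.)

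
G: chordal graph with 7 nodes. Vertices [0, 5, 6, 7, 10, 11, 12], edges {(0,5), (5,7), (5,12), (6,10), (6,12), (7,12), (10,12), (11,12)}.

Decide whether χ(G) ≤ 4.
Yes, G is 4-colorable

A valid 4-coloring: color 1: [0, 12]; color 2: [5, 6, 11]; color 3: [7, 10].
(χ(G) = 3 ≤ 4.)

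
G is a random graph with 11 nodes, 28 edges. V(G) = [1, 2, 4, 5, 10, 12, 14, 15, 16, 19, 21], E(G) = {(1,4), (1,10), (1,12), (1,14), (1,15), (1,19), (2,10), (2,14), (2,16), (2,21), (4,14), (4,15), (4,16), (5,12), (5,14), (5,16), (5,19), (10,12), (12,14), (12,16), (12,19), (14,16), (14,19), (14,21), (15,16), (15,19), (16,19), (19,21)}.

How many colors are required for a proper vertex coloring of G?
χ(G) = 5

Clique number ω(G) = 5 (lower bound: χ ≥ ω).
The clique on [5, 12, 14, 16, 19] has size 5, forcing χ ≥ 5, and the coloring below uses 5 colors, so χ(G) = 5.
A valid 5-coloring: color 1: [10, 14, 15]; color 2: [2, 4, 19]; color 3: [1, 16, 21]; color 4: [12]; color 5: [5].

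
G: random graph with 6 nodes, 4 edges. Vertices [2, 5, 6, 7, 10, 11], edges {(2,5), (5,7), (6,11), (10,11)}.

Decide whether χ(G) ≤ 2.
Yes, G is 2-colorable

A valid 2-coloring: color 1: [5, 11]; color 2: [2, 6, 7, 10].
(χ(G) = 2 ≤ 2.)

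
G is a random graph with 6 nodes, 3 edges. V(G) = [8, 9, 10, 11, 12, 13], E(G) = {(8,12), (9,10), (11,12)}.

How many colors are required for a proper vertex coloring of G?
χ(G) = 2

Clique number ω(G) = 2 (lower bound: χ ≥ ω).
The graph is bipartite (no odd cycle), so 2 colors suffice: χ(G) = 2.
A valid 2-coloring: color 1: [10, 12, 13]; color 2: [8, 9, 11].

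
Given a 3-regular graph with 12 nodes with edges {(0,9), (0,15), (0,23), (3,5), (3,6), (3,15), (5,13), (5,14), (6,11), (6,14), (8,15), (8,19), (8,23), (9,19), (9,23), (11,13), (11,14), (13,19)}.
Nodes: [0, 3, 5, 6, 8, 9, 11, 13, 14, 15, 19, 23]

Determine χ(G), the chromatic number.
Clique number ω(G) = 3 (lower bound: χ ≥ ω).
The clique on [0, 9, 23] has size 3, forcing χ ≥ 3, and the coloring below uses 3 colors, so χ(G) = 3.
A valid 3-coloring: color 1: [0, 6, 8, 13]; color 2: [5, 11, 15, 19, 23]; color 3: [3, 9, 14].

χ(G) = 3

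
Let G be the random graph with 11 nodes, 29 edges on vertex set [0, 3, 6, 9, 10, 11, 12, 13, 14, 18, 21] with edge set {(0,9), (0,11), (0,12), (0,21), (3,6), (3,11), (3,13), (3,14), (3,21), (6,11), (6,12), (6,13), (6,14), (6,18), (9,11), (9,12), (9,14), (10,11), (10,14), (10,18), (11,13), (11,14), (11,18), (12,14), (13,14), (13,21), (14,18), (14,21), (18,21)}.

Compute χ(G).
Clique number ω(G) = 5 (lower bound: χ ≥ ω).
The clique on [3, 6, 11, 13, 14] has size 5, forcing χ ≥ 5, and the coloring below uses 5 colors, so χ(G) = 5.
A valid 5-coloring: color 1: [0, 14]; color 2: [11, 12, 21]; color 3: [6, 9, 10]; color 4: [13, 18]; color 5: [3].

χ(G) = 5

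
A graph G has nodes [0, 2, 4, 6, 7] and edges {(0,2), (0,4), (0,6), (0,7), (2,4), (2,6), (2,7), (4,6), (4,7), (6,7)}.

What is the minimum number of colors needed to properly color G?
χ(G) = 5

Clique number ω(G) = 5 (lower bound: χ ≥ ω).
The clique on [0, 2, 4, 6, 7] has size 5, forcing χ ≥ 5, and the coloring below uses 5 colors, so χ(G) = 5.
A valid 5-coloring: color 1: [2]; color 2: [0]; color 3: [6]; color 4: [7]; color 5: [4].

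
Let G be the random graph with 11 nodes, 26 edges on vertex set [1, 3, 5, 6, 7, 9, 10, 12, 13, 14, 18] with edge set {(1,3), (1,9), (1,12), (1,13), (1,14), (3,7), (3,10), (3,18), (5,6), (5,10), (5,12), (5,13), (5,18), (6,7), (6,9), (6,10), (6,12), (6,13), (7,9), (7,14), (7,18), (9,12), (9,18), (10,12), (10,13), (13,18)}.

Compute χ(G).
χ(G) = 4

Clique number ω(G) = 4 (lower bound: χ ≥ ω).
The clique on [5, 6, 10, 12] has size 4, forcing χ ≥ 4, and the coloring below uses 4 colors, so χ(G) = 4.
A valid 4-coloring: color 1: [1, 6, 18]; color 2: [3, 12, 13, 14]; color 3: [7, 10]; color 4: [5, 9].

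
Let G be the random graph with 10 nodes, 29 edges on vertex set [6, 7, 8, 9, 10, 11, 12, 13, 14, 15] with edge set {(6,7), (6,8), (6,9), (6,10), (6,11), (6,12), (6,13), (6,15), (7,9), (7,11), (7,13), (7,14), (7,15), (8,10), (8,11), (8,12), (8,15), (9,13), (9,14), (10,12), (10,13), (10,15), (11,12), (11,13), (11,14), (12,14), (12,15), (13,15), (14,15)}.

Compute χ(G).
Clique number ω(G) = 5 (lower bound: χ ≥ ω).
The clique on [6, 8, 10, 12, 15] has size 5, forcing χ ≥ 5, and the coloring below uses 5 colors, so χ(G) = 5.
A valid 5-coloring: color 1: [6, 14]; color 2: [9, 11, 15]; color 3: [12, 13]; color 4: [7, 10]; color 5: [8].

χ(G) = 5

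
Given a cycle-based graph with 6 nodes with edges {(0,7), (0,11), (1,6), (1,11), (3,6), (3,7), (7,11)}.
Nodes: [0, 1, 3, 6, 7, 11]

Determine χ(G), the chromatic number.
Clique number ω(G) = 3 (lower bound: χ ≥ ω).
The clique on [0, 7, 11] has size 3, forcing χ ≥ 3, and the coloring below uses 3 colors, so χ(G) = 3.
A valid 3-coloring: color 1: [6, 7]; color 2: [3, 11]; color 3: [0, 1].

χ(G) = 3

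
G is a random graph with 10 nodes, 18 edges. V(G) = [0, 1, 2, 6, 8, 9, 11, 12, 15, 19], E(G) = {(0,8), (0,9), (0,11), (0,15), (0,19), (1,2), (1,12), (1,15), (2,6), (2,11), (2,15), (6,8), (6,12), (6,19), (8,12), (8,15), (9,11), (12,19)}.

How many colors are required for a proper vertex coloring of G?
Clique number ω(G) = 3 (lower bound: χ ≥ ω).
The clique on [0, 8, 15] has size 3, forcing χ ≥ 3, and the coloring below uses 3 colors, so χ(G) = 3.
A valid 3-coloring: color 1: [0, 2, 12]; color 2: [1, 8, 11, 19]; color 3: [6, 9, 15].

χ(G) = 3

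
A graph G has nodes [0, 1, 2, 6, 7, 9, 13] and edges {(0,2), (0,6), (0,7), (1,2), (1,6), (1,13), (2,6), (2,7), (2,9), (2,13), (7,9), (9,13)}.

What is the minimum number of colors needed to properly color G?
Clique number ω(G) = 3 (lower bound: χ ≥ ω).
The clique on [0, 2, 6] has size 3, forcing χ ≥ 3, and the coloring below uses 3 colors, so χ(G) = 3.
A valid 3-coloring: color 1: [2]; color 2: [0, 1, 9]; color 3: [6, 7, 13].

χ(G) = 3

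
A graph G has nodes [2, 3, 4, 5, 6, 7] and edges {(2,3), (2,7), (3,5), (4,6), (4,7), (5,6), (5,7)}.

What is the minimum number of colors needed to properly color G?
χ(G) = 2

Clique number ω(G) = 2 (lower bound: χ ≥ ω).
The graph is bipartite (no odd cycle), so 2 colors suffice: χ(G) = 2.
A valid 2-coloring: color 1: [3, 6, 7]; color 2: [2, 4, 5].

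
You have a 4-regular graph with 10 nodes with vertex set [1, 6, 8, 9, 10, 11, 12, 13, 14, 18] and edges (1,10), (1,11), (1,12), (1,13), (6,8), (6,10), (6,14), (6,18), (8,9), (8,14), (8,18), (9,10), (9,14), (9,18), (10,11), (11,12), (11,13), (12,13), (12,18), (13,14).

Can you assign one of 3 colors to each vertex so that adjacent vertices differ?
No, G is not 3-colorable

The clique on vertices [1, 11, 12, 13] has size 4 > 3, so it alone needs 4 colors.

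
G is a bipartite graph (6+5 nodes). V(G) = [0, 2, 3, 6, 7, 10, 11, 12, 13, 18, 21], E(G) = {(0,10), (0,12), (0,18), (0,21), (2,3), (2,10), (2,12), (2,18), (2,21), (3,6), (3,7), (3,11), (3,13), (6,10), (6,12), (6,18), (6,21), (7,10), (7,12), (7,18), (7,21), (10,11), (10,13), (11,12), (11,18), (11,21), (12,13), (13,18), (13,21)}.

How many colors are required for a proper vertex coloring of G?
χ(G) = 2

Clique number ω(G) = 2 (lower bound: χ ≥ ω).
The graph is bipartite (no odd cycle), so 2 colors suffice: χ(G) = 2.
A valid 2-coloring: color 1: [3, 10, 12, 18, 21]; color 2: [0, 2, 6, 7, 11, 13].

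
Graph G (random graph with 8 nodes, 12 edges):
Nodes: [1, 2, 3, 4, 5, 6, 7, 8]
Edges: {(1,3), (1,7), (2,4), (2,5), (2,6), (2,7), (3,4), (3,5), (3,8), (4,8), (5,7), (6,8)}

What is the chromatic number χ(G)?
χ(G) = 3

Clique number ω(G) = 3 (lower bound: χ ≥ ω).
The clique on [3, 4, 8] has size 3, forcing χ ≥ 3, and the coloring below uses 3 colors, so χ(G) = 3.
A valid 3-coloring: color 1: [2, 3]; color 2: [4, 6, 7]; color 3: [1, 5, 8].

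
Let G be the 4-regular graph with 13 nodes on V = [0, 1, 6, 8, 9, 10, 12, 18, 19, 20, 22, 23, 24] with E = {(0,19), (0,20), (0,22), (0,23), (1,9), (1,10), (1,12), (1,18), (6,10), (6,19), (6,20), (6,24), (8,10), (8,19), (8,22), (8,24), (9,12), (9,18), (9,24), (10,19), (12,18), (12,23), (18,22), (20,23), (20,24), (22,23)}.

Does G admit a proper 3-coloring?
The clique on vertices [1, 9, 12, 18] has size 4 > 3, so it alone needs 4 colors.

No, G is not 3-colorable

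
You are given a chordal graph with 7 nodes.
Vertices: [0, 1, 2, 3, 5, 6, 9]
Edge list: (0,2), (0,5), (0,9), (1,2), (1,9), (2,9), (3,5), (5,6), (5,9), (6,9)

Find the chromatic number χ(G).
Clique number ω(G) = 3 (lower bound: χ ≥ ω).
The clique on [0, 2, 9] has size 3, forcing χ ≥ 3, and the coloring below uses 3 colors, so χ(G) = 3.
A valid 3-coloring: color 1: [3, 9]; color 2: [2, 5]; color 3: [0, 1, 6].

χ(G) = 3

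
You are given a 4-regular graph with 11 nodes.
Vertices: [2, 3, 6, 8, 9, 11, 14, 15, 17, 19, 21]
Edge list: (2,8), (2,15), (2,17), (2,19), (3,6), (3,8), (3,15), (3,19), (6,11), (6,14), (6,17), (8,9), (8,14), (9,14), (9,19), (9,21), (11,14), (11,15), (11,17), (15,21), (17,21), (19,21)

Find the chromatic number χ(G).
Clique number ω(G) = 3 (lower bound: χ ≥ ω).
The clique on [6, 11, 17] has size 3, forcing χ ≥ 3, and the coloring below uses 3 colors, so χ(G) = 3.
A valid 3-coloring: color 1: [6, 8, 21]; color 2: [14, 15, 17, 19]; color 3: [2, 3, 9, 11].

χ(G) = 3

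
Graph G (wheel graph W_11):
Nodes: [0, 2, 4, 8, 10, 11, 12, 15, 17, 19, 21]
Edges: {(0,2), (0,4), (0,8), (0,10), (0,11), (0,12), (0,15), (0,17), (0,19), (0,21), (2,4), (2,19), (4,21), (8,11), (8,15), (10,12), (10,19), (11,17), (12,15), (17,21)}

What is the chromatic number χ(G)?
χ(G) = 3

Clique number ω(G) = 3 (lower bound: χ ≥ ω).
The clique on [0, 2, 19] has size 3, forcing χ ≥ 3, and the coloring below uses 3 colors, so χ(G) = 3.
A valid 3-coloring: color 1: [0]; color 2: [2, 10, 11, 15, 21]; color 3: [4, 8, 12, 17, 19].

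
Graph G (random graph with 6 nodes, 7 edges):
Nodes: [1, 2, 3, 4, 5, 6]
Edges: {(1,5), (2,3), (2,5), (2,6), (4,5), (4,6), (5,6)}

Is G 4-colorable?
Yes, G is 4-colorable

A valid 4-coloring: color 1: [3, 5]; color 2: [1, 2, 4]; color 3: [6].
(χ(G) = 3 ≤ 4.)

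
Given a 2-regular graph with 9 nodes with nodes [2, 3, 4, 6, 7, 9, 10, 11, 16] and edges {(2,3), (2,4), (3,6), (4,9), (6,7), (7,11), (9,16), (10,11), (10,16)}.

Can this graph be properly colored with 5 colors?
Yes, G is 5-colorable

A valid 5-coloring: color 1: [3, 4, 7, 16]; color 2: [2, 6, 9, 11]; color 3: [10].
(χ(G) = 3 ≤ 5.)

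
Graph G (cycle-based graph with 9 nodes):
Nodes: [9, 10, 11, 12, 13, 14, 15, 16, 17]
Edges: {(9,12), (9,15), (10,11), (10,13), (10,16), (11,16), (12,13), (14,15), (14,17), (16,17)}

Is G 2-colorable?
The clique on vertices [10, 11, 16] has size 3 > 2, so it alone needs 3 colors.

No, G is not 2-colorable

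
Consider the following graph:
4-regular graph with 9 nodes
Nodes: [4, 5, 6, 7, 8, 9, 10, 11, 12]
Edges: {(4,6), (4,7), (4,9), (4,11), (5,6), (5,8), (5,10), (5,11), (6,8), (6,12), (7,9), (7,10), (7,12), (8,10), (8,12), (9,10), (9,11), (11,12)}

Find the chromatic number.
χ(G) = 4

Clique number ω(G) = 3 (lower bound: χ ≥ ω).
Suppose a proper 3-coloring c exists. The clique [4, 7, 9] takes 3 distinct colors; by symmetry let c(4) = 1, c(7) = 2, c(9) = 3.
- Vertex 10: neighbors [7, 9] already have colors [2, 3] ⇒ c(10) = 1.
- Vertex 11: neighbors [4, 9] already have colors [1, 3] ⇒ c(11) = 2.
- Vertex 5: neighbors [10, 11] already have colors [1, 2] ⇒ c(5) = 3.
- Vertex 6: neighbors [4, 5] already have colors [1, 3] ⇒ c(6) = 2.
- Vertex 8: neighbors [10, 6, 5] already have colors [1, 2, 3] — all 3 colors blocked. Contradiction.
The forced assignments end in a contradiction, so G has no proper 3-coloring (χ ≥ 4).
The coloring below uses 4 colors, so χ(G) = 4.
A valid 4-coloring: color 1: [4, 5, 12]; color 2: [7, 8, 11]; color 3: [6, 9]; color 4: [10].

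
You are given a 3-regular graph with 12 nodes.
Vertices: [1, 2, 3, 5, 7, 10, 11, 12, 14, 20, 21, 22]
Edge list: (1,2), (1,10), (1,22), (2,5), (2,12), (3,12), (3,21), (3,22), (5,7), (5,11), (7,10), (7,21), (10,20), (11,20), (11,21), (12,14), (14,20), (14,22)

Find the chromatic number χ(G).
χ(G) = 3

Clique number ω(G) = 2 (lower bound: χ ≥ ω).
Odd cycle [1, 2, 12, 14, 22] needs 3 colors (χ ≥ 3).
The coloring below uses 3 colors, so χ(G) = 3.
A valid 3-coloring: color 1: [2, 3, 7, 11, 14]; color 2: [5, 10, 12, 21, 22]; color 3: [1, 20].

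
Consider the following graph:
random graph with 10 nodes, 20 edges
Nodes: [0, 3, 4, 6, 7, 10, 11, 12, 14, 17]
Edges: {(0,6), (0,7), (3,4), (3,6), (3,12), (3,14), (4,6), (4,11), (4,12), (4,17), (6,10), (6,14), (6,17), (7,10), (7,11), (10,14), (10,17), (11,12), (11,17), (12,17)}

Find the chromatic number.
Clique number ω(G) = 4 (lower bound: χ ≥ ω).
The clique on [4, 11, 12, 17] has size 4, forcing χ ≥ 4, and the coloring below uses 4 colors, so χ(G) = 4.
A valid 4-coloring: color 1: [6, 11]; color 2: [0, 4, 10]; color 3: [3, 7, 17]; color 4: [12, 14].

χ(G) = 4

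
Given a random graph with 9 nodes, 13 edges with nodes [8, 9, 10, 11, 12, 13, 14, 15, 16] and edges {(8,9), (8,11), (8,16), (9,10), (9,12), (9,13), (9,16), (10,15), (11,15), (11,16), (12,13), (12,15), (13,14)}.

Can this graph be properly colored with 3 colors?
Yes, G is 3-colorable

A valid 3-coloring: color 1: [9, 11, 14]; color 2: [13, 15, 16]; color 3: [8, 10, 12].
(χ(G) = 3 ≤ 3.)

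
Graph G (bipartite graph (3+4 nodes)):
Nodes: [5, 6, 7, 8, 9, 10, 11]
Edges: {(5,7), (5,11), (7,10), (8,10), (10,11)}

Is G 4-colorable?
A valid 4-coloring: color 1: [5, 6, 9, 10]; color 2: [7, 8, 11].
(χ(G) = 2 ≤ 4.)

Yes, G is 4-colorable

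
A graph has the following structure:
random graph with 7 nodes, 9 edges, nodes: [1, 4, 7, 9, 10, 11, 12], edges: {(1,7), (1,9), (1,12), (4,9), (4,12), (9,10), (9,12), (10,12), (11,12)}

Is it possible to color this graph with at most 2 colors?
No, G is not 2-colorable

The clique on vertices [1, 9, 12] has size 3 > 2, so it alone needs 3 colors.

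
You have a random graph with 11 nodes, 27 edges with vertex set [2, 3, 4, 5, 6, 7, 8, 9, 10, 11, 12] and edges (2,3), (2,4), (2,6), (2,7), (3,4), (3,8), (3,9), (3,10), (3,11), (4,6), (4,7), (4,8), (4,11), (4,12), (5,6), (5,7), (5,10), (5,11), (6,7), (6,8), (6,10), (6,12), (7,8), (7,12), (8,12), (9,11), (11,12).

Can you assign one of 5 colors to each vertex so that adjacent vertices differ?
Yes, G is 5-colorable

A valid 5-coloring: color 1: [3, 6]; color 2: [4, 5, 9]; color 3: [7, 10, 11]; color 4: [2, 12]; color 5: [8].
(χ(G) = 5 ≤ 5.)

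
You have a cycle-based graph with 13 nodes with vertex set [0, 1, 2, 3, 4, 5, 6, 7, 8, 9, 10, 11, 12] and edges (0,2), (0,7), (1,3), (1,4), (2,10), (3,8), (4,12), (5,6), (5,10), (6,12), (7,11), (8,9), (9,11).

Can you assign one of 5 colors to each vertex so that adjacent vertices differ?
A valid 5-coloring: color 1: [2, 3, 4, 6, 7, 9]; color 2: [0, 1, 5, 8, 11, 12]; color 3: [10].
(χ(G) = 3 ≤ 5.)

Yes, G is 5-colorable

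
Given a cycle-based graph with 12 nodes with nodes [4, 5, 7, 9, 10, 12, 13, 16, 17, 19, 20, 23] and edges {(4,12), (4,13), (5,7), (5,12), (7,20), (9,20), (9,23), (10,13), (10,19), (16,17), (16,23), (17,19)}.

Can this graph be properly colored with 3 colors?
Yes, G is 3-colorable

A valid 3-coloring: color 1: [7, 9, 12, 13, 16, 19]; color 2: [4, 5, 10, 17, 20, 23].
(χ(G) = 2 ≤ 3.)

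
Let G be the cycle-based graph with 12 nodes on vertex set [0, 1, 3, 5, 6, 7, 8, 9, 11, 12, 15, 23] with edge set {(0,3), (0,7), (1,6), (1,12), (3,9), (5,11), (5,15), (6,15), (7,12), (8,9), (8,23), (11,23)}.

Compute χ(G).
Clique number ω(G) = 2 (lower bound: χ ≥ ω).
The graph is bipartite (no odd cycle), so 2 colors suffice: χ(G) = 2.
A valid 2-coloring: color 1: [1, 3, 7, 8, 11, 15]; color 2: [0, 5, 6, 9, 12, 23].

χ(G) = 2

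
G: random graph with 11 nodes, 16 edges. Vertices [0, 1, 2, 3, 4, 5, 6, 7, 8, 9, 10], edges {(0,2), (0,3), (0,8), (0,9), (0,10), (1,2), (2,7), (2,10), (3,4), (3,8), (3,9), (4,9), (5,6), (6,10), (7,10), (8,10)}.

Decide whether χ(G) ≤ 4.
A valid 4-coloring: color 1: [0, 1, 4, 6, 7]; color 2: [3, 5, 10]; color 3: [2, 8, 9].
(χ(G) = 3 ≤ 4.)

Yes, G is 4-colorable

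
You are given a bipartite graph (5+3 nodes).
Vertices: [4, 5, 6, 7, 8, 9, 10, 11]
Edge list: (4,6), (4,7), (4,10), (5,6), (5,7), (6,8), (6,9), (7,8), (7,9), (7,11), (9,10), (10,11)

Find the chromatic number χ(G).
χ(G) = 2

Clique number ω(G) = 2 (lower bound: χ ≥ ω).
The graph is bipartite (no odd cycle), so 2 colors suffice: χ(G) = 2.
A valid 2-coloring: color 1: [6, 7, 10]; color 2: [4, 5, 8, 9, 11].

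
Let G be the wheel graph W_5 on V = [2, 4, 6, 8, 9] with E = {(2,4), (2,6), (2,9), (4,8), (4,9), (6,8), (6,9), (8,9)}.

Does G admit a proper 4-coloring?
A valid 4-coloring: color 1: [9]; color 2: [4, 6]; color 3: [2, 8].
(χ(G) = 3 ≤ 4.)

Yes, G is 4-colorable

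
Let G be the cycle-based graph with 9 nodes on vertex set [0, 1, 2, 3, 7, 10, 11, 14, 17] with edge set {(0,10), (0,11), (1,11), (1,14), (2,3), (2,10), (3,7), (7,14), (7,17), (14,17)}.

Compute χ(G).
χ(G) = 3

Clique number ω(G) = 3 (lower bound: χ ≥ ω).
The clique on [7, 14, 17] has size 3, forcing χ ≥ 3, and the coloring below uses 3 colors, so χ(G) = 3.
A valid 3-coloring: color 1: [3, 10, 11, 14]; color 2: [0, 1, 2, 7]; color 3: [17].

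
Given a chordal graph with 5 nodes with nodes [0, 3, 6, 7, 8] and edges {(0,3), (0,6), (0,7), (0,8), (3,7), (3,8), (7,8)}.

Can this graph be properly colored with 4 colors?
A valid 4-coloring: color 1: [0]; color 2: [6, 8]; color 3: [3]; color 4: [7].
(χ(G) = 4 ≤ 4.)

Yes, G is 4-colorable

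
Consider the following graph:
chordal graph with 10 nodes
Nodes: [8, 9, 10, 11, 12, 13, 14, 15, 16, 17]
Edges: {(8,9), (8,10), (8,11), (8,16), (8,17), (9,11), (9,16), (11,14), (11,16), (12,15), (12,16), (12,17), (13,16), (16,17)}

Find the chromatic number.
χ(G) = 4

Clique number ω(G) = 4 (lower bound: χ ≥ ω).
The clique on [8, 9, 11, 16] has size 4, forcing χ ≥ 4, and the coloring below uses 4 colors, so χ(G) = 4.
A valid 4-coloring: color 1: [10, 14, 15, 16]; color 2: [8, 12, 13]; color 3: [11, 17]; color 4: [9].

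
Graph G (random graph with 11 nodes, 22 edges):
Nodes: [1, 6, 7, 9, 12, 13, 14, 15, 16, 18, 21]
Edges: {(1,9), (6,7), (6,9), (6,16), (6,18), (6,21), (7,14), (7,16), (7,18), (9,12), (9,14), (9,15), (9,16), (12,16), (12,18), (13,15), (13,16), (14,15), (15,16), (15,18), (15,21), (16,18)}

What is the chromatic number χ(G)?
χ(G) = 4

Clique number ω(G) = 4 (lower bound: χ ≥ ω).
The clique on [6, 7, 16, 18] has size 4, forcing χ ≥ 4, and the coloring below uses 4 colors, so χ(G) = 4.
A valid 4-coloring: color 1: [1, 14, 16, 21]; color 2: [9, 13, 18]; color 3: [6, 12, 15]; color 4: [7].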